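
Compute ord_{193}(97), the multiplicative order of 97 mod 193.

96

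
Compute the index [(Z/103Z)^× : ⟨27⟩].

The order of 27 must divide φ(103) = 103 − 1 = 102 = 2 · 3 · 17.
Divisors of 102: 1, 2, 3, 6, 17, 34, 51, 102.
Evaluate successive powers at the divisors of 102:
27^1 ≡ 27
27^2 ≡ 8
27^3 ≡ 10
27^6 ≡ 100
27^17 ≡ 102
27^34 ≡ 1
So ord_103(27) = 34, hence |⟨27⟩| = 34.
The index is φ(103) / ord(27) = 102 / 34 = 3.

3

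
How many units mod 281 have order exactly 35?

φ(281) = 281 − 1 = 280 = 2^3 · 5 · 7.
Since (Z/281Z)^× is cyclic of order 280, the number of elements of order d is φ(d) when d | 280 and 0 otherwise.
35 = 5 · 7 divides 280, and φ(35) = 24.

24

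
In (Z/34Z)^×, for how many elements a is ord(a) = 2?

φ(34) = φ(2)·φ(17) = 1·16 = 16 = 2^4.
Since (Z/34Z)^× is cyclic of order 16, the number of elements of order d is φ(d) when d | 16 and 0 otherwise.
2 | 16, and φ(2) = 2 − 1 = 1.

1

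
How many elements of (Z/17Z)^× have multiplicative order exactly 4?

2

φ(17) = 17 − 1 = 16 = 2^4.
In a cyclic group of order 16, there are φ(d) elements of order d for each divisor d of 16, and zero for non-divisors.
4 = 2^2 divides 16, and φ(4) = 2.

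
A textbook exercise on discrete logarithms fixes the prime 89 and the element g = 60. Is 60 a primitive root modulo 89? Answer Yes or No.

Yes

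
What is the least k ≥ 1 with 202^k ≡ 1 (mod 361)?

114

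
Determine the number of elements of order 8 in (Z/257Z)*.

φ(257) = 257 − 1 = 256 = 2^8.
In a cyclic group of order 256, there are φ(d) elements of order d for each divisor d of 256, and zero for non-divisors.
8 = 2^3 divides 256, and φ(8) = 4.

4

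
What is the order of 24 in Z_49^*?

42

ord(24) | φ(49) = φ(7^2) = 7·(7−1) = 42 = 2 · 3 · 7.
Divisors of 42: 1, 2, 3, 6, 7, 14, 21, 42.
Test each divisor d:
24^1 ≡ 24 (mod 49)
24^2 ≡ 37 (mod 49)
24^3 ≡ 6 (mod 49)
24^6 ≡ 36 (mod 49)
24^7 ≡ 31 (mod 49)
24^14 ≡ 30 (mod 49)
24^21 ≡ 48 (mod 49)
24^42 ≡ 1 (mod 49) ✓
Therefore the multiplicative order of 24 modulo 49 is 42.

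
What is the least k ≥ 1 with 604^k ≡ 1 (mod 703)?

18

The order of 604 must divide φ(703) = φ(19·37) = (19−1)·(37−1) = 18·36 = 648 = 2^3 · 3^4.
Divisors of 648: 1, 2, 3, 4, 6, 8, 9, 12, 18, 24, 27, 36, 54, 72, 81, 108, 162, 216, 324, 648.
Check 604^d mod 703 for each divisor in increasing order:
604^1 ≡ 604 (mod 703)
604^2 ≡ 662 (mod 703)
604^3 ≡ 544 (mod 703)
604^4 ≡ 275 (mod 703)
604^6 ≡ 676 (mod 703)
604^8 ≡ 404 (mod 703)
604^9 ≡ 75 (mod 703)
604^12 ≡ 26 (mod 703)
604^18 ≡ 1 (mod 703) ✓
The smallest such exponent is 18, so the order of 604 is 18.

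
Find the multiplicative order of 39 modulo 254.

126

By Lagrange's theorem, ord_254(39) divides φ(254) = φ(2)·φ(127) = 1·126 = 126 = 2 · 3^2 · 7.
Divisors of 126: 1, 2, 3, 6, 7, 9, 14, 18, 21, 42, 63, 126.
Compute 39^d (mod 254) for the divisors d until we hit 1:
39^1 ≡ 39 (mod 254)
39^2 ≡ 251 (mod 254)
39^3 ≡ 137 (mod 254)
39^6 ≡ 227 (mod 254)
39^7 ≡ 217 (mod 254)
39^9 ≡ 111 (mod 254)
39^14 ≡ 99 (mod 254)
39^18 ≡ 129 (mod 254)
39^21 ≡ 147 (mod 254)
39^42 ≡ 19 (mod 254)
39^63 ≡ 253 (mod 254)
39^126 ≡ 1 (mod 254) ✓
Hence ord(39) = 126.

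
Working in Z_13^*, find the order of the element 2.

12

By Lagrange's theorem, ord_13(2) divides φ(13) = 13 − 1 = 12 = 2^2 · 3.
Divisors of 12: 1, 2, 3, 4, 6, 12.
Test each divisor d:
2^1 ≡ 2 (mod 13)
2^2 ≡ 4 (mod 13)
2^3 ≡ 8 (mod 13)
2^4 ≡ 3 (mod 13)
2^6 ≡ 12 (mod 13)
2^12 ≡ 1 (mod 13) ✓
Therefore the multiplicative order of 2 modulo 13 is 12.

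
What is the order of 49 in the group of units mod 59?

ord(49) | φ(59) = 59 − 1 = 58 = 2 · 29.
Divisors of 58: 1, 2, 29, 58.
Test each divisor d:
49^1 ≡ 49
49^2 ≡ 41
49^29 ≡ 1
The smallest such exponent is 29, so the order of 49 is 29.

29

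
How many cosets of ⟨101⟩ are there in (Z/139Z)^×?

1

By Lagrange's theorem, ord_139(101) divides φ(139) = 139 − 1 = 138 = 2 · 3 · 23.
Divisors of 138: 1, 2, 3, 6, 23, 46, 69, 138.
Check 101^d mod 139 for each divisor in increasing order:
101^1 ≡ 101 (mod 139)
101^2 ≡ 54 (mod 139)
101^3 ≡ 33 (mod 139)
101^6 ≡ 116 (mod 139)
101^23 ≡ 43 (mod 139)
101^46 ≡ 42 (mod 139)
101^69 ≡ 138 (mod 139)
101^138 ≡ 1 (mod 139) ✓
So ord_139(101) = 138, hence |⟨101⟩| = 138.
[(Z/139Z)^× : ⟨101⟩] = 138/138 = 1.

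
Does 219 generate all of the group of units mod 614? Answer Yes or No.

φ(614) = φ(2)·φ(307) = 1·306 = 306 = 2 · 3^2 · 17.
An element g generates (Z/614Z)^× iff g^(306/q) ≢ 1 (mod 614) for each prime q ∈ {2, 3, 17}.
219^153 ≡ 1 (mod 614)  [q = 2: ≡ 1 ✗]
219^102 ≡ 289 (mod 614)  [q = 3: ≢ 1 ✓]
219^18 ≡ 105 (mod 614)  [q = 17: ≢ 1 ✓]
The check at q = 2 fails, so 219 generates a proper subgroup.

No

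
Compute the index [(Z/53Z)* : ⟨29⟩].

By Lagrange's theorem, ord_53(29) divides φ(53) = 53 − 1 = 52 = 2^2 · 13.
Divisors of 52: 1, 2, 4, 13, 26, 52.
Evaluate successive powers at the divisors of 52:
29^1 ≡ 29 (mod 53)
29^2 ≡ 46 (mod 53)
29^4 ≡ 49 (mod 53)
29^13 ≡ 52 (mod 53)
29^26 ≡ 1 (mod 53) ✓
The order of 29 is 26, so the subgroup it generates has 26 elements.
[(Z/53Z)^× : ⟨29⟩] = 52/26 = 2.

2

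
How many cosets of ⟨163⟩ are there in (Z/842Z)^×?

4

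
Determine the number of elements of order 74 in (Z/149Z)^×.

φ(149) = 149 − 1 = 148 = 2^2 · 37.
(Z/149Z)^× is cyclic (|G| = 148); a cyclic group of order m has exactly φ(d) elements of each order d | m, and none otherwise.
74 = 2 · 37 divides 148, and φ(74) = 36.

36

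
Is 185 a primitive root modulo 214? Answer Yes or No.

φ(214) = φ(2)·φ(107) = 1·106 = 106 = 2 · 53.
It suffices to check that the order of 185 is not a proper divisor of 106: compute 185^(106/q) for q ∈ {2, 53}.
185^53 ≡ 213 (mod 214)  [q = 2: ≢ 1 ✓]
185^2 ≡ 199 (mod 214)  [q = 53: ≢ 1 ✓]
None equal 1, so ord_214(185) = 106: 185 is a primitive root.

Yes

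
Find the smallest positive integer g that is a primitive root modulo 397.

φ(397) = 397 − 1 = 396 = 2^2 · 3^2 · 11.
g is a primitive root iff g^(396/q) ≢ 1 (mod 397) for each prime q ∈ {2, 3, 11}.
g = 2: 2^198 ≡ 396; 2^132 ≡ 1 — hits 1, so not a primitive root.
g = 3: 3^198 ≡ 1 — hits 1, so not a primitive root.
g = 4: 4^198 ≡ 1 — hits 1, so not a primitive root.
g = 5: 5^198 ≡ 396; 5^132 ≡ 362; 5^36 ≡ 290 — none is 1, so 5 is a primitive root.
So 5 is the smallest generator of (Z/397Z)^×.

5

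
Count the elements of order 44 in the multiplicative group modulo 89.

φ(89) = 89 − 1 = 88 = 2^3 · 11.
Since (Z/89Z)^× is cyclic of order 88, the number of elements of order d is φ(d) when d | 88 and 0 otherwise.
44 = 2^2 · 11 divides 88, and φ(44) = 20.

20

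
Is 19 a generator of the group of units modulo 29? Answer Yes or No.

Yes

φ(29) = 29 − 1 = 28 = 2^2 · 7.
It suffices to check that the order of 19 is not a proper divisor of 28: compute 19^(28/q) for q ∈ {2, 7}.
19^14 ≡ 28 (mod 29)  [q = 2: ≢ 1 ✓]
19^4 ≡ 24 (mod 29)  [q = 7: ≢ 1 ✓]
None equal 1, so ord_29(19) = 28: 19 is a primitive root.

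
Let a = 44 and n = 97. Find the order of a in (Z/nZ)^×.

48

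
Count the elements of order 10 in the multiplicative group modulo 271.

4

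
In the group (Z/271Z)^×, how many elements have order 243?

0

φ(271) = 271 − 1 = 270 = 2 · 3^3 · 5.
(Z/271Z)^× is cyclic (|G| = 270); a cyclic group of order m has exactly φ(d) elements of each order d | m, and none otherwise.
Here 270 is not a multiple of 243, so there are no elements of order 243.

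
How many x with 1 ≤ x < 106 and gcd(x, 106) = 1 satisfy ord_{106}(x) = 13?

φ(106) = φ(2)·φ(53) = 1·52 = 52 = 2^2 · 13.
Since (Z/106Z)^× is cyclic of order 52, the number of elements of order d is φ(d) when d | 52 and 0 otherwise.
13 | 52, and φ(13) = 13 − 1 = 12.

12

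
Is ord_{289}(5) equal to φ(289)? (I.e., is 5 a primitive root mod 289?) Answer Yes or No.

Yes

φ(289) = φ(17^2) = 17·(17−1) = 272 = 2^4 · 17.
5 is a primitive root mod 289 iff 5^(φ(289)/q) ≢ 1 for every prime q | φ(289), i.e. q ∈ {2, 17}.
5^136 ≡ 288 (mod 289)  [q = 2: ≢ 1 ✓]
5^16 ≡ 205 (mod 289)  [q = 17: ≢ 1 ✓]
None equal 1, so ord_289(5) = 272: 5 is a primitive root.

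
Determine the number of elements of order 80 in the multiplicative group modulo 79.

φ(79) = 79 − 1 = 78 = 2 · 3 · 13.
(Z/79Z)^× is cyclic (|G| = 78); a cyclic group of order m has exactly φ(d) elements of each order d | m, and none otherwise.
Here 78 is not a multiple of 80, so there are no elements of order 80.

0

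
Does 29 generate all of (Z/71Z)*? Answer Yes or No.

No

φ(71) = 71 − 1 = 70 = 2 · 5 · 7.
29 is a primitive root mod 71 iff 29^(φ(71)/q) ≢ 1 for every prime q | φ(71), i.e. q ∈ {2, 5, 7}.
29^35 ≡ 1 (mod 71)  [q = 2: ≡ 1 ✗]
29^14 ≡ 57 (mod 71)  [q = 5: ≢ 1 ✓]
29^10 ≡ 48 (mod 71)  [q = 7: ≢ 1 ✓]
Since 29^35 ≡ 1, the order of 29 divides 35 < 70, so 29 is not a primitive root.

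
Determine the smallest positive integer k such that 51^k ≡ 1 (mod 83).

41

The order of 51 must divide φ(83) = 83 − 1 = 82 = 2 · 41.
Divisors of 82: 1, 2, 41, 82.
Check 51^d mod 83 for each divisor in increasing order:
51^1 ≡ 51 (mod 83)
51^2 ≡ 28 (mod 83)
51^41 ≡ 1 (mod 83) ✓
Therefore the multiplicative order of 51 modulo 83 is 41.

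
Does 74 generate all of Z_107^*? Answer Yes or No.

φ(107) = 107 − 1 = 106 = 2 · 53.
74 is a primitive root mod 107 iff 74^(φ(107)/q) ≢ 1 for every prime q | φ(107), i.e. q ∈ {2, 53}.
74^53 ≡ 106 (mod 107)  [q = 2: ≢ 1 ✓]
74^2 ≡ 19 (mod 107)  [q = 53: ≢ 1 ✓]
All checks pass, so 74 has order 106 and is a primitive root modulo 107.

Yes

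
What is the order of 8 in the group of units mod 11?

10

ord(8) | φ(11) = 11 − 1 = 10 = 2 · 5.
Divisors of 10: 1, 2, 5, 10.
Evaluate successive powers at the divisors of 10:
8^1 ≡ 8
8^2 ≡ 9
8^5 ≡ 10
8^10 ≡ 1
So ord_11(8) = 10.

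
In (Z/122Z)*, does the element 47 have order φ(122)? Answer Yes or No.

φ(122) = φ(2)·φ(61) = 1·60 = 60 = 2^2 · 3 · 5.
47 is a primitive root mod 122 iff 47^(φ(122)/q) ≢ 1 for every prime q | φ(122), i.e. q ∈ {2, 3, 5}.
47^30 ≡ 1 (mod 122)  [q = 2: ≡ 1 ✗]
47^20 ≡ 13 (mod 122)  [q = 3: ≢ 1 ✓]
47^12 ≡ 1 (mod 122)  [q = 5: ≡ 1 ✗]
Since 47^30 ≡ 1, the order of 47 divides 30 < 60, so 47 is not a primitive root.

No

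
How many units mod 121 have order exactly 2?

1

φ(121) = φ(11^2) = 11·(11−1) = 110 = 2 · 5 · 11.
(Z/121Z)^× is cyclic (|G| = 110); a cyclic group of order m has exactly φ(d) elements of each order d | m, and none otherwise.
2 | 110, and φ(2) = 2 − 1 = 1.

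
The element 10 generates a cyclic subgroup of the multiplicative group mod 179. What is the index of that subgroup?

1

Since 10 ∈ (Z/179Z)^×, its order divides φ(179) = 179 − 1 = 178 = 2 · 89.
Divisors of 178: 1, 2, 89, 178.
Compute 10^d (mod 179) for the divisors d until we hit 1:
10^1 ≡ 10 (mod 179)
10^2 ≡ 100 (mod 179)
10^89 ≡ 178 (mod 179)
10^178 ≡ 1 (mod 179) ✓
So ord_179(10) = 178, hence |⟨10⟩| = 178.
[(Z/179Z)^× : ⟨10⟩] = 178/178 = 1.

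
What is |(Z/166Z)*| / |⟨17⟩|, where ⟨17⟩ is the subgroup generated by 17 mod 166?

Since 17 ∈ (Z/166Z)^×, its order divides φ(166) = φ(2)·φ(83) = 1·82 = 82 = 2 · 41.
Divisors of 82: 1, 2, 41, 82.
Check 17^d mod 166 for each divisor in increasing order:
17^1 ≡ 17
17^2 ≡ 123
17^41 ≡ 1
Thus |⟨17⟩| = ord(17) = 41.
The index is φ(166) / ord(17) = 82 / 41 = 2.

2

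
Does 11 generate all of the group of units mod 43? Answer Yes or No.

φ(43) = 43 − 1 = 42 = 2 · 3 · 7.
It suffices to check that the order of 11 is not a proper divisor of 42: compute 11^(42/q) for q ∈ {2, 3, 7}.
11^21 ≡ 1 (mod 43)  [q = 2: ≡ 1 ✗]
11^14 ≡ 1 (mod 43)  [q = 3: ≡ 1 ✗]
11^6 ≡ 4 (mod 43)  [q = 7: ≢ 1 ✓]
Since 11^21 ≡ 1, the order of 11 divides 21 < 42, so 11 is not a primitive root.

No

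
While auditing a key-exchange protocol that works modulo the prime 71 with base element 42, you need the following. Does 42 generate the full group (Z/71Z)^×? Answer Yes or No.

φ(71) = 71 − 1 = 70 = 2 · 5 · 7.
42 is a primitive root mod 71 iff 42^(φ(71)/q) ≢ 1 for every prime q | φ(71), i.e. q ∈ {2, 5, 7}.
42^35 ≡ 70 (mod 71)  [q = 2: ≢ 1 ✓]
42^14 ≡ 57 (mod 71)  [q = 5: ≢ 1 ✓]
42^10 ≡ 48 (mod 71)  [q = 7: ≢ 1 ✓]
None equal 1, so ord_71(42) = 70: 42 is a primitive root.

Yes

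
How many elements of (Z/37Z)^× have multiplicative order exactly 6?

2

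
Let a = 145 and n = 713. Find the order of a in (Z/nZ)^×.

Since 145 ∈ (Z/713Z)^×, its order divides φ(713) = φ(23·31) = (23−1)·(31−1) = 22·30 = 660 = 2^2 · 3 · 5 · 11.
Divisors of 660: 1, 2, 3, 4, 5, 6, 10, 11, 12, 15, 20, 22, 30, 33, 44, 55, 60, 66, 110, 132, 165, 220, 330, 660.
Check 145^d mod 713 for each divisor in increasing order:
145^1 ≡ 145 (mod 713)
145^2 ≡ 348 (mod 713)
145^3 ≡ 550 (mod 713)
145^4 ≡ 607 (mod 713)
145^5 ≡ 316 (mod 713)
145^6 ≡ 188 (mod 713)
145^10 ≡ 36 (mod 713)
145^11 ≡ 229 (mod 713)
145^12 ≡ 407 (mod 713)
145^15 ≡ 681 (mod 713)
145^20 ≡ 583 (mod 713)
145^22 ≡ 392 (mod 713)
145^30 ≡ 311 (mod 713)
145^33 ≡ 643 (mod 713)
145^44 ≡ 369 (mod 713)
145^55 ≡ 367 (mod 713)
145^60 ≡ 466 (mod 713)
145^66 ≡ 622 (mod 713)
145^110 ≡ 645 (mod 713)
145^132 ≡ 438 (mod 713)
145^165 ≡ 712 (mod 713)
145^220 ≡ 346 (mod 713)
145^330 ≡ 1 (mod 713) ✓
So ord_713(145) = 330.

330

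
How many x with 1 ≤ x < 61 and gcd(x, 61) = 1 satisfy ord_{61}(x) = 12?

φ(61) = 61 − 1 = 60 = 2^2 · 3 · 5.
In a cyclic group of order 60, there are φ(d) elements of order d for each divisor d of 60, and zero for non-divisors.
12 = 2^2 · 3 divides 60, and φ(12) = 4.

4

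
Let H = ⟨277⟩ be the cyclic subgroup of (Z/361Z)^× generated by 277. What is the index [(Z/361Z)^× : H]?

Since 277 ∈ (Z/361Z)^×, its order divides φ(361) = φ(19^2) = 19·(19−1) = 342 = 2 · 3^2 · 19.
Divisors of 342: 1, 2, 3, 6, 9, 18, 19, 38, 57, 114, 171, 342.
Compute 277^d (mod 361) for the divisors d until we hit 1:
277^1 ≡ 277 (mod 361)
277^2 ≡ 197 (mod 361)
277^3 ≡ 58 (mod 361)
277^6 ≡ 115 (mod 361)
277^9 ≡ 172 (mod 361)
277^18 ≡ 343 (mod 361)
277^19 ≡ 68 (mod 361)
277^38 ≡ 292 (mod 361)
277^57 ≡ 1 (mod 361) ✓
Thus |⟨277⟩| = ord(277) = 57.
The index is φ(361) / ord(277) = 342 / 57 = 6.

6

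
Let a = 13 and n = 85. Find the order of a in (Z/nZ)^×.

By Lagrange's theorem, ord_85(13) divides φ(85) = φ(5·17) = (5−1)·(17−1) = 4·16 = 64 = 2^6.
Divisors of 64: 1, 2, 4, 8, 16, 32, 64.
Test each divisor d:
13^1 ≡ 13 (mod 85)
13^2 ≡ 84 (mod 85)
13^4 ≡ 1 (mod 85) ✓
Hence ord(13) = 4.

4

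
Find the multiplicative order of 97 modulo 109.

27

Since 97 ∈ (Z/109Z)^×, its order divides φ(109) = 109 − 1 = 108 = 2^2 · 3^3.
Divisors of 108: 1, 2, 3, 4, 6, 9, 12, 18, 27, 36, 54, 108.
Check 97^d mod 109 for each divisor in increasing order:
97^1 ≡ 97 (mod 109)
97^2 ≡ 35 (mod 109)
97^3 ≡ 16 (mod 109)
97^4 ≡ 26 (mod 109)
97^6 ≡ 38 (mod 109)
97^9 ≡ 63 (mod 109)
97^12 ≡ 27 (mod 109)
97^18 ≡ 45 (mod 109)
97^27 ≡ 1 (mod 109) ✓
So ord_109(97) = 27.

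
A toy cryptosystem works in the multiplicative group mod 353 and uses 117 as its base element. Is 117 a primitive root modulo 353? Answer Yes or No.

Yes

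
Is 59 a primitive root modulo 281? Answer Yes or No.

φ(281) = 281 − 1 = 280 = 2^3 · 5 · 7.
An element g generates (Z/281Z)^× iff g^(280/q) ≢ 1 (mod 281) for each prime q ∈ {2, 5, 7}.
59^140 ≡ 1 (mod 281)  [q = 2: ≡ 1 ✗]
59^56 ≡ 1 (mod 281)  [q = 5: ≡ 1 ✗]
59^40 ≡ 165 (mod 281)  [q = 7: ≢ 1 ✓]
Since 59^140 ≡ 1, the order of 59 divides 140 < 280, so 59 is not a primitive root.

No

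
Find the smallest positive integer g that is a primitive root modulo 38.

3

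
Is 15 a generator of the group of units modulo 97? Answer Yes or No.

Yes

φ(97) = 97 − 1 = 96 = 2^5 · 3.
It suffices to check that the order of 15 is not a proper divisor of 96: compute 15^(96/q) for q ∈ {2, 3}.
15^48 ≡ 96 (mod 97)  [q = 2: ≢ 1 ✓]
15^32 ≡ 61 (mod 97)  [q = 3: ≢ 1 ✓]
None equal 1, so ord_97(15) = 96: 15 is a primitive root.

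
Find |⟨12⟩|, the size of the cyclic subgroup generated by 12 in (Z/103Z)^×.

102

Since 12 ∈ (Z/103Z)^×, its order divides φ(103) = 103 − 1 = 102 = 2 · 3 · 17.
Divisors of 102: 1, 2, 3, 6, 17, 34, 51, 102.
Test each divisor d:
12^1 ≡ 12
12^2 ≡ 41
12^3 ≡ 80
12^6 ≡ 14
12^17 ≡ 57
12^34 ≡ 56
12^51 ≡ 102
12^102 ≡ 1
The smallest such exponent is 102, so the order of 12 is 102.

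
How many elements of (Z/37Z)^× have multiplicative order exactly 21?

0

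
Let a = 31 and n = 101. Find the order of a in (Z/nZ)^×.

By Lagrange's theorem, ord_101(31) divides φ(101) = 101 − 1 = 100 = 2^2 · 5^2.
Divisors of 100: 1, 2, 4, 5, 10, 20, 25, 50, 100.
Check 31^d mod 101 for each divisor in increasing order:
31^1 ≡ 31
31^2 ≡ 52
31^4 ≡ 78
31^5 ≡ 95
31^10 ≡ 36
31^20 ≡ 84
31^25 ≡ 1
The smallest such exponent is 25, so the order of 31 is 25.

25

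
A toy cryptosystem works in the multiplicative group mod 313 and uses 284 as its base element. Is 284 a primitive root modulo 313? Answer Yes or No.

No

φ(313) = 313 − 1 = 312 = 2^3 · 3 · 13.
It suffices to check that the order of 284 is not a proper divisor of 312: compute 284^(312/q) for q ∈ {2, 3, 13}.
284^156 ≡ 1 (mod 313)  [q = 2: ≡ 1 ✗]
284^104 ≡ 98 (mod 313)  [q = 3: ≢ 1 ✓]
284^24 ≡ 1 (mod 313)  [q = 13: ≡ 1 ✗]
Since 284^156 ≡ 1, the order of 284 divides 156 < 312, so 284 is not a primitive root.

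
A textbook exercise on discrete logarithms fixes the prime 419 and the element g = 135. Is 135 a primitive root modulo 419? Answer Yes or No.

φ(419) = 419 − 1 = 418 = 2 · 11 · 19.
It suffices to check that the order of 135 is not a proper divisor of 418: compute 135^(418/q) for q ∈ {2, 11, 19}.
135^209 ≡ 1 (mod 419)  [q = 2: ≡ 1 ✗]
135^38 ≡ 1 (mod 419)  [q = 11: ≡ 1 ✗]
135^22 ≡ 7 (mod 419)  [q = 19: ≢ 1 ✓]
The check at q = 2 fails, so 135 generates a proper subgroup.

No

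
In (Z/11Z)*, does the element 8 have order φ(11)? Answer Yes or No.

Yes

φ(11) = 11 − 1 = 10 = 2 · 5.
An element g generates (Z/11Z)^× iff g^(10/q) ≢ 1 (mod 11) for each prime q ∈ {2, 5}.
8^5 ≡ 10 (mod 11)  [q = 2: ≢ 1 ✓]
8^2 ≡ 9 (mod 11)  [q = 5: ≢ 1 ✓]
All checks pass, so 8 has order 10 and is a primitive root modulo 11.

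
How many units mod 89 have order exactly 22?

10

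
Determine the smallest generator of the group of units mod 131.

2

φ(131) = 131 − 1 = 130 = 2 · 5 · 13.
Test candidates g = 2, 3, … against the prime factors q ∈ {2, 5, 13} of φ(131): g is a generator iff g^(130/q) ≢ 1 for every such q.
g = 2: 2^65 ≡ 130; 2^26 ≡ 53; 2^10 ≡ 107 — none is 1, so 2 is a primitive root.
The smallest primitive root modulo 131 is 2.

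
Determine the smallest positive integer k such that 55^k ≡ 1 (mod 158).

3

The order of 55 must divide φ(158) = φ(2)·φ(79) = 1·78 = 78 = 2 · 3 · 13.
Divisors of 78: 1, 2, 3, 6, 13, 26, 39, 78.
Compute 55^d (mod 158) for the divisors d until we hit 1:
55^1 ≡ 55 (mod 158)
55^2 ≡ 23 (mod 158)
55^3 ≡ 1 (mod 158) ✓
Therefore the multiplicative order of 55 modulo 158 is 3.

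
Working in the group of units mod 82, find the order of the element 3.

The order of 3 must divide φ(82) = φ(2)·φ(41) = 1·40 = 40 = 2^3 · 5.
Divisors of 40: 1, 2, 4, 5, 8, 10, 20, 40.
Check 3^d mod 82 for each divisor in increasing order:
3^1 ≡ 3
3^2 ≡ 9
3^4 ≡ 81
3^5 ≡ 79
3^8 ≡ 1
So ord_82(3) = 8.

8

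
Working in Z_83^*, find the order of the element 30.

The order of 30 must divide φ(83) = 83 − 1 = 82 = 2 · 41.
Divisors of 82: 1, 2, 41, 82.
Test each divisor d:
30^1 ≡ 30
30^2 ≡ 70
30^41 ≡ 1
The smallest such exponent is 41, so the order of 30 is 41.

41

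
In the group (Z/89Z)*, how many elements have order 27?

0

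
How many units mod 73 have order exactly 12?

φ(73) = 73 − 1 = 72 = 2^3 · 3^2.
In a cyclic group of order 72, there are φ(d) elements of order d for each divisor d of 72, and zero for non-divisors.
12 = 2^2 · 3 divides 72, and φ(12) = 4.

4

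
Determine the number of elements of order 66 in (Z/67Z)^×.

20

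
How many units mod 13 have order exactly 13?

φ(13) = 13 − 1 = 12 = 2^2 · 3.
In a cyclic group of order 12, there are φ(d) elements of order d for each divisor d of 12, and zero for non-divisors.
13 does not divide 12, so no element of (Z/13Z)^× has order 13.

0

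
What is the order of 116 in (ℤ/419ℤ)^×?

Since 116 ∈ (Z/419Z)^×, its order divides φ(419) = 419 − 1 = 418 = 2 · 11 · 19.
Divisors of 418: 1, 2, 11, 19, 22, 38, 209, 418.
Compute 116^d (mod 419) for the divisors d until we hit 1:
116^1 ≡ 116 (mod 419)
116^2 ≡ 48 (mod 419)
116^11 ≡ 135 (mod 419)
116^19 ≡ 348 (mod 419)
116^22 ≡ 208 (mod 419)
116^38 ≡ 13 (mod 419)
116^209 ≡ 1 (mod 419) ✓
Hence ord(116) = 209.

209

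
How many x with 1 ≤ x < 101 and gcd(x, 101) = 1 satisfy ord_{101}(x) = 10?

φ(101) = 101 − 1 = 100 = 2^2 · 5^2.
In a cyclic group of order 100, there are φ(d) elements of order d for each divisor d of 100, and zero for non-divisors.
10 = 2 · 5 divides 100, and φ(10) = 4.

4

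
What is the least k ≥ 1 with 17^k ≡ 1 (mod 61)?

ord(17) | φ(61) = 61 − 1 = 60 = 2^2 · 3 · 5.
Divisors of 60: 1, 2, 3, 4, 5, 6, 10, 12, 15, 20, 30, 60.
Test each divisor d:
17^1 ≡ 17 (mod 61)
17^2 ≡ 45 (mod 61)
17^3 ≡ 33 (mod 61)
17^4 ≡ 12 (mod 61)
17^5 ≡ 21 (mod 61)
17^6 ≡ 52 (mod 61)
17^10 ≡ 14 (mod 61)
17^12 ≡ 20 (mod 61)
17^15 ≡ 50 (mod 61)
17^20 ≡ 13 (mod 61)
17^30 ≡ 60 (mod 61)
17^60 ≡ 1 (mod 61) ✓
The smallest such exponent is 60, so the order of 17 is 60.

60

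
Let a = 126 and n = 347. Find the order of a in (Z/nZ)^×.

173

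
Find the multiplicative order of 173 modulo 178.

By Lagrange's theorem, ord_178(173) divides φ(178) = φ(2)·φ(89) = 1·88 = 88 = 2^3 · 11.
Divisors of 88: 1, 2, 4, 8, 11, 22, 44, 88.
Check 173^d mod 178 for each divisor in increasing order:
173^1 ≡ 173
173^2 ≡ 25
173^4 ≡ 91
173^8 ≡ 93
173^11 ≡ 123
173^22 ≡ 177
173^44 ≡ 1
The smallest such exponent is 44, so the order of 173 is 44.

44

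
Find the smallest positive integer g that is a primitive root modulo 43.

3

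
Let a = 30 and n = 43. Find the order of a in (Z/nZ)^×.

42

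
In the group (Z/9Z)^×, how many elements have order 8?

0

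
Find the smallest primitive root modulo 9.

φ(9) = φ(3^2) = 3·(3−1) = 6 = 2 · 3.
g is a primitive root iff g^(6/q) ≢ 1 (mod 9) for each prime q ∈ {2, 3}.
g = 2: 2^3 ≡ 8; 2^2 ≡ 4 — none is 1, so 2 is a primitive root.
The smallest primitive root modulo 9 is 2.

2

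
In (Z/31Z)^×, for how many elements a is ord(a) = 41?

0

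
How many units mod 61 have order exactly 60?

φ(61) = 61 − 1 = 60 = 2^2 · 3 · 5.
In a cyclic group of order 60, there are φ(d) elements of order d for each divisor d of 60, and zero for non-divisors.
60 = 2^2 · 3 · 5 divides 60, and φ(60) = 16.

16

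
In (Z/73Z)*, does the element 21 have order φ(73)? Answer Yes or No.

φ(73) = 73 − 1 = 72 = 2^3 · 3^2.
21 is a primitive root mod 73 iff 21^(φ(73)/q) ≢ 1 for every prime q | φ(73), i.e. q ∈ {2, 3}.
21^36 ≡ 72 (mod 73)  [q = 2: ≢ 1 ✓]
21^24 ≡ 1 (mod 73)  [q = 3: ≡ 1 ✗]
The check at q = 3 fails, so 21 generates a proper subgroup.

No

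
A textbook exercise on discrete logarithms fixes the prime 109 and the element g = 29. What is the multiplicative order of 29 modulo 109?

54

ord(29) | φ(109) = 109 − 1 = 108 = 2^2 · 3^3.
Divisors of 108: 1, 2, 3, 4, 6, 9, 12, 18, 27, 36, 54, 108.
Compute 29^d (mod 109) for the divisors d until we hit 1:
29^1 ≡ 29 (mod 109)
29^2 ≡ 78 (mod 109)
29^3 ≡ 82 (mod 109)
29^4 ≡ 89 (mod 109)
29^6 ≡ 75 (mod 109)
29^9 ≡ 46 (mod 109)
29^12 ≡ 66 (mod 109)
29^18 ≡ 45 (mod 109)
29^27 ≡ 108 (mod 109)
29^36 ≡ 63 (mod 109)
29^54 ≡ 1 (mod 109) ✓
Hence ord(29) = 54.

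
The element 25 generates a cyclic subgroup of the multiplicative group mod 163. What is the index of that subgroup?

6

ord(25) | φ(163) = 163 − 1 = 162 = 2 · 3^4.
Divisors of 162: 1, 2, 3, 6, 9, 18, 27, 54, 81, 162.
Check 25^d mod 163 for each divisor in increasing order:
25^1 ≡ 25 (mod 163)
25^2 ≡ 136 (mod 163)
25^3 ≡ 140 (mod 163)
25^6 ≡ 40 (mod 163)
25^9 ≡ 58 (mod 163)
25^18 ≡ 104 (mod 163)
25^27 ≡ 1 (mod 163) ✓
The order of 25 is 27, so the subgroup it generates has 27 elements.
Index = |(Z/163Z)^×| / |⟨25⟩| = 162 / 27 = 6.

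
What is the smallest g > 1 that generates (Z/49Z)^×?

φ(49) = φ(7^2) = 7·(7−1) = 42 = 2 · 3 · 7.
g is a primitive root iff g^(42/q) ≢ 1 (mod 49) for each prime q ∈ {2, 3, 7}.
g = 2: 2^21 ≡ 1 — hits 1, so not a primitive root.
g = 3: 3^21 ≡ 48; 3^14 ≡ 30; 3^6 ≡ 43 — none is 1, so 3 is a primitive root.
Hence the least primitive root of 49 is 3.

3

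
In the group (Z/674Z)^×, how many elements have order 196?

0

φ(674) = φ(2)·φ(337) = 1·336 = 336 = 2^4 · 3 · 7.
In a cyclic group of order 336, there are φ(d) elements of order d for each divisor d of 336, and zero for non-divisors.
196 does not divide 336, so no element of (Z/674Z)^× has order 196.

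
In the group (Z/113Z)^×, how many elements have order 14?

6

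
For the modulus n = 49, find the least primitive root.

3

φ(49) = φ(7^2) = 7·(7−1) = 42 = 2 · 3 · 7.
g is a primitive root iff g^(42/q) ≢ 1 (mod 49) for each prime q ∈ {2, 3, 7}.
g = 2: 2^21 ≡ 1 — hits 1, so not a primitive root.
g = 3: 3^21 ≡ 48; 3^14 ≡ 30; 3^6 ≡ 43 — none is 1, so 3 is a primitive root.
So 3 is the smallest generator of (Z/49Z)^×.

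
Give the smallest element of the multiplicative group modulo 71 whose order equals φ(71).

7

φ(71) = 71 − 1 = 70 = 2 · 5 · 7.
Test candidates g = 2, 3, … against the prime factors q ∈ {2, 5, 7} of φ(71): g is a generator iff g^(70/q) ≢ 1 for every such q.
g = 2: 2^35 ≡ 1 — hits 1, so not a primitive root.
g = 3: 3^35 ≡ 1 — hits 1, so not a primitive root.
g = 4: 4^35 ≡ 1 — hits 1, so not a primitive root.
g = 5: 5^35 ≡ 1 — hits 1, so not a primitive root.
g = 6: 6^35 ≡ 1 — hits 1, so not a primitive root.
g = 7: 7^35 ≡ 70; 7^14 ≡ 54; 7^10 ≡ 45 — none is 1, so 7 is a primitive root.
So 7 is the smallest generator of (Z/71Z)^×.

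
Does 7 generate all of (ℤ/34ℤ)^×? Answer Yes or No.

φ(34) = φ(2)·φ(17) = 1·16 = 16 = 2^4.
7 is a primitive root mod 34 iff 7^(φ(34)/q) ≢ 1 for every prime q | φ(34), i.e. q ∈ {2}.
7^8 ≡ 33 (mod 34)  [q = 2: ≢ 1 ✓]
None equal 1, so ord_34(7) = 16: 7 is a primitive root.

Yes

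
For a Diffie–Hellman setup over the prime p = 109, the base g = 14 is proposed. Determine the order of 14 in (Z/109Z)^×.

108

The order of 14 must divide φ(109) = 109 − 1 = 108 = 2^2 · 3^3.
Divisors of 108: 1, 2, 3, 4, 6, 9, 12, 18, 27, 36, 54, 108.
Check 14^d mod 109 for each divisor in increasing order:
14^1 ≡ 14
14^2 ≡ 87
14^3 ≡ 19
14^4 ≡ 48
14^6 ≡ 34
14^9 ≡ 101
14^12 ≡ 66
14^18 ≡ 64
14^27 ≡ 33
14^36 ≡ 63
14^54 ≡ 108
14^108 ≡ 1
So ord_109(14) = 108.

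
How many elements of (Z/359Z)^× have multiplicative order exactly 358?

178

φ(359) = 359 − 1 = 358 = 2 · 179.
Since (Z/359Z)^× is cyclic of order 358, the number of elements of order d is φ(d) when d | 358 and 0 otherwise.
358 = 2 · 179 divides 358, and φ(358) = 178.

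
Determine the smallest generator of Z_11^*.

2

φ(11) = 11 − 1 = 10 = 2 · 5.
Test candidates g = 2, 3, … against the prime factors q ∈ {2, 5} of φ(11): g is a generator iff g^(10/q) ≢ 1 for every such q.
g = 2: 2^5 ≡ 10; 2^2 ≡ 4 — none is 1, so 2 is a primitive root.
So 2 is the smallest generator of (Z/11Z)^×.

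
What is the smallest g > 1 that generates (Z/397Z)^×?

φ(397) = 397 − 1 = 396 = 2^2 · 3^2 · 11.
g is a primitive root iff g^(396/q) ≢ 1 (mod 397) for each prime q ∈ {2, 3, 11}.
g = 2: 2^198 ≡ 396; 2^132 ≡ 1 — hits 1, so not a primitive root.
g = 3: 3^198 ≡ 1 — hits 1, so not a primitive root.
g = 4: 4^198 ≡ 1 — hits 1, so not a primitive root.
g = 5: 5^198 ≡ 396; 5^132 ≡ 362; 5^36 ≡ 290 — none is 1, so 5 is a primitive root.
So 5 is the smallest generator of (Z/397Z)^×.

5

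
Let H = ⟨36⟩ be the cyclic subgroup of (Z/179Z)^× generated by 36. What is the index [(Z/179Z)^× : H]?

The order of 36 must divide φ(179) = 179 − 1 = 178 = 2 · 89.
Divisors of 178: 1, 2, 89, 178.
Compute 36^d (mod 179) for the divisors d until we hit 1:
36^1 ≡ 36 (mod 179)
36^2 ≡ 43 (mod 179)
36^89 ≡ 1 (mod 179) ✓
So ord_179(36) = 89, hence |⟨36⟩| = 89.
[(Z/179Z)^× : ⟨36⟩] = 178/89 = 2.

2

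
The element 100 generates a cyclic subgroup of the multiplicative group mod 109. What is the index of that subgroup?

Since 100 ∈ (Z/109Z)^×, its order divides φ(109) = 109 − 1 = 108 = 2^2 · 3^3.
Divisors of 108: 1, 2, 3, 4, 6, 9, 12, 18, 27, 36, 54, 108.
Test each divisor d:
100^1 ≡ 100 (mod 109)
100^2 ≡ 81 (mod 109)
100^3 ≡ 34 (mod 109)
100^4 ≡ 21 (mod 109)
100^6 ≡ 66 (mod 109)
100^9 ≡ 64 (mod 109)
100^12 ≡ 105 (mod 109)
100^18 ≡ 63 (mod 109)
100^27 ≡ 108 (mod 109)
100^36 ≡ 45 (mod 109)
100^54 ≡ 1 (mod 109) ✓
The order of 100 is 54, so the subgroup it generates has 54 elements.
Index = |(Z/109Z)^×| / |⟨100⟩| = 108 / 54 = 2.

2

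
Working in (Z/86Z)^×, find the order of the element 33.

42

The order of 33 must divide φ(86) = φ(2)·φ(43) = 1·42 = 42 = 2 · 3 · 7.
Divisors of 42: 1, 2, 3, 6, 7, 14, 21, 42.
Test each divisor d:
33^1 ≡ 33 (mod 86)
33^2 ≡ 57 (mod 86)
33^3 ≡ 75 (mod 86)
33^6 ≡ 35 (mod 86)
33^7 ≡ 37 (mod 86)
33^14 ≡ 79 (mod 86)
33^21 ≡ 85 (mod 86)
33^42 ≡ 1 (mod 86) ✓
The smallest such exponent is 42, so the order of 33 is 42.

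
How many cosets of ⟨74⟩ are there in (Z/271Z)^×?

2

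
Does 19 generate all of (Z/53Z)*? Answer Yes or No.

Yes

φ(53) = 53 − 1 = 52 = 2^2 · 13.
19 is a primitive root mod 53 iff 19^(φ(53)/q) ≢ 1 for every prime q | φ(53), i.e. q ∈ {2, 13}.
19^26 ≡ 52 (mod 53)  [q = 2: ≢ 1 ✓]
19^4 ≡ 47 (mod 53)  [q = 13: ≢ 1 ✓]
None equal 1, so ord_53(19) = 52: 19 is a primitive root.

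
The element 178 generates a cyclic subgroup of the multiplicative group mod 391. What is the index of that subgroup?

By Lagrange's theorem, ord_391(178) divides φ(391) = φ(17·23) = (17−1)·(23−1) = 16·22 = 352 = 2^5 · 11.
Divisors of 352: 1, 2, 4, 8, 11, 16, 22, 32, 44, 88, 176, 352.
Test each divisor d:
178^1 ≡ 178
178^2 ≡ 13
178^4 ≡ 169
178^8 ≡ 18
178^11 ≡ 206
178^16 ≡ 324
178^22 ≡ 208
178^32 ≡ 188
178^44 ≡ 254
178^88 ≡ 1
So ord_391(178) = 88, hence |⟨178⟩| = 88.
Index = |(Z/391Z)^×| / |⟨178⟩| = 352 / 88 = 4.

4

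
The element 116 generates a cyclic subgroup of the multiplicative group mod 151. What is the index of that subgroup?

2

By Lagrange's theorem, ord_151(116) divides φ(151) = 151 − 1 = 150 = 2 · 3 · 5^2.
Divisors of 150: 1, 2, 3, 5, 6, 10, 15, 25, 30, 50, 75, 150.
Evaluate successive powers at the divisors of 150:
116^1 ≡ 116 (mod 151)
116^2 ≡ 17 (mod 151)
116^3 ≡ 9 (mod 151)
116^5 ≡ 2 (mod 151)
116^6 ≡ 81 (mod 151)
116^10 ≡ 4 (mod 151)
116^15 ≡ 8 (mod 151)
116^25 ≡ 32 (mod 151)
116^30 ≡ 64 (mod 151)
116^50 ≡ 118 (mod 151)
116^75 ≡ 1 (mod 151) ✓
So ord_151(116) = 75, hence |⟨116⟩| = 75.
[(Z/151Z)^× : ⟨116⟩] = 150/75 = 2.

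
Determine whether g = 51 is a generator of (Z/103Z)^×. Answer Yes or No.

Yes

φ(103) = 103 − 1 = 102 = 2 · 3 · 17.
Test 51^(102/q) mod 103 for each prime factor q of 102:
51^51 ≡ 102 (mod 103)  [q = 2: ≢ 1 ✓]
51^34 ≡ 56 (mod 103)  [q = 3: ≢ 1 ✓]
51^6 ≡ 66 (mod 103)  [q = 17: ≢ 1 ✓]
All checks pass, so 51 has order 102 and is a primitive root modulo 103.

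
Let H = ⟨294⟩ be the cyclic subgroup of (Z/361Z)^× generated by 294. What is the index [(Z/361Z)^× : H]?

2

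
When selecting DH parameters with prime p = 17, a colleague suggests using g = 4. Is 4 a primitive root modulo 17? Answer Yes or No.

φ(17) = 17 − 1 = 16 = 2^4.
Test 4^(16/q) mod 17 for each prime factor q of 16:
4^8 ≡ 1 (mod 17)  [q = 2: ≡ 1 ✗]
4^8 ≡ 1 shows ord(4) | 8, strictly less than φ(17); not a primitive root.

No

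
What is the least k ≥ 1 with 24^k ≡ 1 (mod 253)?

10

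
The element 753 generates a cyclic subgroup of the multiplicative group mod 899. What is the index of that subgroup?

Since 753 ∈ (Z/899Z)^×, its order divides φ(899) = φ(29·31) = (29−1)·(31−1) = 28·30 = 840 = 2^3 · 3 · 5 · 7.
Divisors of 840: 1, 2, 3, 4, 5, 6, 7, 8, 10, 12, 14, 15, 20, 21, 24, 28, 30, 35, 40, 42, 56, 60, 70, 84, 105, 120, 140, 168, 210, 280, 420, 840.
Compute 753^d (mod 899) for the divisors d until we hit 1:
753^1 ≡ 753
753^2 ≡ 639
753^3 ≡ 202
753^4 ≡ 175
753^5 ≡ 521
753^6 ≡ 349
753^7 ≡ 289
753^8 ≡ 59
753^10 ≡ 842
753^12 ≡ 436
753^14 ≡ 813
753^15 ≡ 869
753^20 ≡ 552
753^21 ≡ 318
753^24 ≡ 407
753^28 ≡ 204
753^30 ≡ 1
The order of 753 is 30, so the subgroup it generates has 30 elements.
The index is φ(899) / ord(753) = 840 / 30 = 28.

28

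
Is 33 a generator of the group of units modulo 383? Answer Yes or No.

φ(383) = 383 − 1 = 382 = 2 · 191.
Test 33^(382/q) mod 383 for each prime factor q of 382:
33^191 ≡ 382 (mod 383)  [q = 2: ≢ 1 ✓]
33^2 ≡ 323 (mod 383)  [q = 191: ≢ 1 ✓]
Every test exponent gives a nontrivial residue, hence 33 generates the full group.

Yes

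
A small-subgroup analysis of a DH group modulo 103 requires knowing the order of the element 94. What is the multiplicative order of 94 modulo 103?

34

The order of 94 must divide φ(103) = 103 − 1 = 102 = 2 · 3 · 17.
Divisors of 102: 1, 2, 3, 6, 17, 34, 51, 102.
Evaluate successive powers at the divisors of 102:
94^1 ≡ 94 (mod 103)
94^2 ≡ 81 (mod 103)
94^3 ≡ 95 (mod 103)
94^6 ≡ 64 (mod 103)
94^17 ≡ 102 (mod 103)
94^34 ≡ 1 (mod 103) ✓
Hence ord(94) = 34.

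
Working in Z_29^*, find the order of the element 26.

28

By Lagrange's theorem, ord_29(26) divides φ(29) = 29 − 1 = 28 = 2^2 · 7.
Divisors of 28: 1, 2, 4, 7, 14, 28.
Test each divisor d:
26^1 ≡ 26
26^2 ≡ 9
26^4 ≡ 23
26^7 ≡ 17
26^14 ≡ 28
26^28 ≡ 1
Therefore the multiplicative order of 26 modulo 29 is 28.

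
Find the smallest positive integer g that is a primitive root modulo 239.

7

φ(239) = 239 − 1 = 238 = 2 · 7 · 17.
Test candidates g = 2, 3, … against the prime factors q ∈ {2, 7, 17} of φ(239): g is a generator iff g^(238/q) ≢ 1 for every such q.
g = 2: 2^119 ≡ 1 — hits 1, so not a primitive root.
g = 3: 3^119 ≡ 1 — hits 1, so not a primitive root.
g = 4: 4^119 ≡ 1 — hits 1, so not a primitive root.
g = 5: 5^119 ≡ 1 — hits 1, so not a primitive root.
g = 6: 6^119 ≡ 1 — hits 1, so not a primitive root.
g = 7: 7^119 ≡ 238; 7^34 ≡ 24; 7^14 ≡ 211 — none is 1, so 7 is a primitive root.
So 7 is the smallest generator of (Z/239Z)^×.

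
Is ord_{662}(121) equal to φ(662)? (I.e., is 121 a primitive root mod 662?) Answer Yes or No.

φ(662) = φ(2)·φ(331) = 1·330 = 330 = 2 · 3 · 5 · 11.
It suffices to check that the order of 121 is not a proper divisor of 330: compute 121^(330/q) for q ∈ {2, 3, 5, 11}.
121^165 ≡ 1 (mod 662)  [q = 2: ≡ 1 ✗]
121^110 ≡ 299 (mod 662)  [q = 3: ≢ 1 ✓]
121^66 ≡ 481 (mod 662)  [q = 5: ≢ 1 ✓]
121^30 ≡ 293 (mod 662)  [q = 11: ≢ 1 ✓]
Since 121^165 ≡ 1, the order of 121 divides 165 < 330, so 121 is not a primitive root.

No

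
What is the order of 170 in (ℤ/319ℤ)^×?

ord(170) | φ(319) = φ(11·29) = (11−1)·(29−1) = 10·28 = 280 = 2^3 · 5 · 7.
Divisors of 280: 1, 2, 4, 5, 7, 8, 10, 14, 20, 28, 35, 40, 56, 70, 140, 280.
Check 170^d mod 319 for each divisor in increasing order:
170^1 ≡ 170
170^2 ≡ 190
170^4 ≡ 53
170^5 ≡ 78
170^7 ≡ 146
170^8 ≡ 257
170^10 ≡ 23
170^14 ≡ 262
170^20 ≡ 210
170^28 ≡ 59
170^35 ≡ 1
The smallest such exponent is 35, so the order of 170 is 35.

35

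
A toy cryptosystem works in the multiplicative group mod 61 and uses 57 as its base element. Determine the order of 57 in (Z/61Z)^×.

15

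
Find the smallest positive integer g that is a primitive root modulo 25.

φ(25) = φ(5^2) = 5·(5−1) = 20 = 2^2 · 5.
g is a primitive root iff g^(20/q) ≢ 1 (mod 25) for each prime q ∈ {2, 5}.
g = 2: 2^10 ≡ 24; 2^4 ≡ 16 — none is 1, so 2 is a primitive root.
Hence the least primitive root of 25 is 2.

2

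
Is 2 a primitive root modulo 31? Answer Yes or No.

No

φ(31) = 31 − 1 = 30 = 2 · 3 · 5.
Test 2^(30/q) mod 31 for each prime factor q of 30:
2^15 ≡ 1 (mod 31)  [q = 2: ≡ 1 ✗]
2^10 ≡ 1 (mod 31)  [q = 3: ≡ 1 ✗]
2^6 ≡ 2 (mod 31)  [q = 5: ≢ 1 ✓]
Since 2^15 ≡ 1, the order of 2 divides 15 < 30, so 2 is not a primitive root.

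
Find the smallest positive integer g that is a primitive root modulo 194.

φ(194) = φ(2)·φ(97) = 1·96 = 96 = 2^5 · 3.
Test candidates g = 2, 3, … against the prime factors q ∈ {2, 3} of φ(194): g is a generator iff g^(96/q) ≢ 1 for every such q.
g = 2: gcd(2, 194) = 2 > 1, not a unit — skip.
g = 3: 3^48 ≡ 1 — hits 1, so not a primitive root.
g = 4: gcd(4, 194) = 2 > 1, not a unit — skip.
g = 5: 5^48 ≡ 193; 5^32 ≡ 35 — none is 1, so 5 is a primitive root.
Hence the least primitive root of 194 is 5.

5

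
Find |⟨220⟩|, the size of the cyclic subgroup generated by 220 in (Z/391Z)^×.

Since 220 ∈ (Z/391Z)^×, its order divides φ(391) = φ(17·23) = (17−1)·(23−1) = 16·22 = 352 = 2^5 · 11.
Divisors of 352: 1, 2, 4, 8, 11, 16, 22, 32, 44, 88, 176, 352.
Compute 220^d (mod 391) for the divisors d until we hit 1:
220^1 ≡ 220
220^2 ≡ 307
220^4 ≡ 18
220^8 ≡ 324
220^11 ≡ 254
220^16 ≡ 188
220^22 ≡ 1
Hence ord(220) = 22.

22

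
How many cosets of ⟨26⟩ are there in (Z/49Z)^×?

1

By Lagrange's theorem, ord_49(26) divides φ(49) = φ(7^2) = 7·(7−1) = 42 = 2 · 3 · 7.
Divisors of 42: 1, 2, 3, 6, 7, 14, 21, 42.
Check 26^d mod 49 for each divisor in increasing order:
26^1 ≡ 26 (mod 49)
26^2 ≡ 39 (mod 49)
26^3 ≡ 34 (mod 49)
26^6 ≡ 29 (mod 49)
26^7 ≡ 19 (mod 49)
26^14 ≡ 18 (mod 49)
26^21 ≡ 48 (mod 49)
26^42 ≡ 1 (mod 49) ✓
The order of 26 is 42, so the subgroup it generates has 42 elements.
[(Z/49Z)^× : ⟨26⟩] = 42/42 = 1.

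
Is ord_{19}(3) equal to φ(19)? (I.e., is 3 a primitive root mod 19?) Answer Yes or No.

Yes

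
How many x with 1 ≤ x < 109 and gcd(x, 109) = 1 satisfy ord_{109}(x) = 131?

0

φ(109) = 109 − 1 = 108 = 2^2 · 3^3.
Since (Z/109Z)^× is cyclic of order 108, the number of elements of order d is φ(d) when d | 108 and 0 otherwise.
Since 131 ∤ 108, the count is 0.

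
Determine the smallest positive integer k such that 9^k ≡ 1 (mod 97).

The order of 9 must divide φ(97) = 97 − 1 = 96 = 2^5 · 3.
Divisors of 96: 1, 2, 3, 4, 6, 8, 12, 16, 24, 32, 48, 96.
Compute 9^d (mod 97) for the divisors d until we hit 1:
9^1 ≡ 9
9^2 ≡ 81
9^3 ≡ 50
9^4 ≡ 62
9^6 ≡ 75
9^8 ≡ 61
9^12 ≡ 96
9^16 ≡ 35
9^24 ≡ 1
Hence ord(9) = 24.

24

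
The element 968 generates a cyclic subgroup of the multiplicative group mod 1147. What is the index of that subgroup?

18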